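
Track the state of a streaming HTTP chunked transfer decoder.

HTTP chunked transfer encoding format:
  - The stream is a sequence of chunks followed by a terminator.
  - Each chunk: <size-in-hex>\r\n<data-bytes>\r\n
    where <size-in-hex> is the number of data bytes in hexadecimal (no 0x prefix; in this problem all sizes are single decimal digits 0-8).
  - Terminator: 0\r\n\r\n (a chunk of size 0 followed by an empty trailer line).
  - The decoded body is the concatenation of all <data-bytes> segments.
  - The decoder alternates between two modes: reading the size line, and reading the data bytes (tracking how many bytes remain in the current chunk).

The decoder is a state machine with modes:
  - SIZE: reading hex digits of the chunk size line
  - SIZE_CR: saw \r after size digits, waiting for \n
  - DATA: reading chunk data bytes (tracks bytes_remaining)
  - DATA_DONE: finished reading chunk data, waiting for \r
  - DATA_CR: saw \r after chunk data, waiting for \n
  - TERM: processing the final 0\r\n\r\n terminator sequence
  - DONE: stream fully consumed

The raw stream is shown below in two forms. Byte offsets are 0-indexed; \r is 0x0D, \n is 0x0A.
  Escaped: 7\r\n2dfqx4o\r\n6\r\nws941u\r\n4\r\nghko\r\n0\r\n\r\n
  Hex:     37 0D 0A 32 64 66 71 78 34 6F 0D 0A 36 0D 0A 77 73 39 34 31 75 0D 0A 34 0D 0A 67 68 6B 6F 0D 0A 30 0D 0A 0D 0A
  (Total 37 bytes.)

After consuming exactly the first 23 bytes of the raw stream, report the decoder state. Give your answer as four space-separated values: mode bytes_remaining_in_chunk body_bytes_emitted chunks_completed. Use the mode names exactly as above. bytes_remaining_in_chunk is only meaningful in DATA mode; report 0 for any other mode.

Byte 0 = '7': mode=SIZE remaining=0 emitted=0 chunks_done=0
Byte 1 = 0x0D: mode=SIZE_CR remaining=0 emitted=0 chunks_done=0
Byte 2 = 0x0A: mode=DATA remaining=7 emitted=0 chunks_done=0
Byte 3 = '2': mode=DATA remaining=6 emitted=1 chunks_done=0
Byte 4 = 'd': mode=DATA remaining=5 emitted=2 chunks_done=0
Byte 5 = 'f': mode=DATA remaining=4 emitted=3 chunks_done=0
Byte 6 = 'q': mode=DATA remaining=3 emitted=4 chunks_done=0
Byte 7 = 'x': mode=DATA remaining=2 emitted=5 chunks_done=0
Byte 8 = '4': mode=DATA remaining=1 emitted=6 chunks_done=0
Byte 9 = 'o': mode=DATA_DONE remaining=0 emitted=7 chunks_done=0
Byte 10 = 0x0D: mode=DATA_CR remaining=0 emitted=7 chunks_done=0
Byte 11 = 0x0A: mode=SIZE remaining=0 emitted=7 chunks_done=1
Byte 12 = '6': mode=SIZE remaining=0 emitted=7 chunks_done=1
Byte 13 = 0x0D: mode=SIZE_CR remaining=0 emitted=7 chunks_done=1
Byte 14 = 0x0A: mode=DATA remaining=6 emitted=7 chunks_done=1
Byte 15 = 'w': mode=DATA remaining=5 emitted=8 chunks_done=1
Byte 16 = 's': mode=DATA remaining=4 emitted=9 chunks_done=1
Byte 17 = '9': mode=DATA remaining=3 emitted=10 chunks_done=1
Byte 18 = '4': mode=DATA remaining=2 emitted=11 chunks_done=1
Byte 19 = '1': mode=DATA remaining=1 emitted=12 chunks_done=1
Byte 20 = 'u': mode=DATA_DONE remaining=0 emitted=13 chunks_done=1
Byte 21 = 0x0D: mode=DATA_CR remaining=0 emitted=13 chunks_done=1
Byte 22 = 0x0A: mode=SIZE remaining=0 emitted=13 chunks_done=2

Answer: SIZE 0 13 2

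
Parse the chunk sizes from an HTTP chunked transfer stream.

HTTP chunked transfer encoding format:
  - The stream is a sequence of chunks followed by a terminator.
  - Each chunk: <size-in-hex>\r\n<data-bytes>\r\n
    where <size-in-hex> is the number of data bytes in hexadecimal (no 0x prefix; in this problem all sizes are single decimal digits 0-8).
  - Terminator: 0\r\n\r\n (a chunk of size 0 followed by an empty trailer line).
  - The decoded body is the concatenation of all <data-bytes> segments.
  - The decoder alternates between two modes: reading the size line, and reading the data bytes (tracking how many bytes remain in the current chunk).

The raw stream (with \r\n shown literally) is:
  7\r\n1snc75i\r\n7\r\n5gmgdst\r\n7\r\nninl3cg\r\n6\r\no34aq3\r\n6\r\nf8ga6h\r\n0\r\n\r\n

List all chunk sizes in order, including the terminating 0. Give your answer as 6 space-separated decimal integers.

Answer: 7 7 7 6 6 0

Derivation:
Chunk 1: stream[0..1]='7' size=0x7=7, data at stream[3..10]='1snc75i' -> body[0..7], body so far='1snc75i'
Chunk 2: stream[12..13]='7' size=0x7=7, data at stream[15..22]='5gmgdst' -> body[7..14], body so far='1snc75i5gmgdst'
Chunk 3: stream[24..25]='7' size=0x7=7, data at stream[27..34]='ninl3cg' -> body[14..21], body so far='1snc75i5gmgdstninl3cg'
Chunk 4: stream[36..37]='6' size=0x6=6, data at stream[39..45]='o34aq3' -> body[21..27], body so far='1snc75i5gmgdstninl3cgo34aq3'
Chunk 5: stream[47..48]='6' size=0x6=6, data at stream[50..56]='f8ga6h' -> body[27..33], body so far='1snc75i5gmgdstninl3cgo34aq3f8ga6h'
Chunk 6: stream[58..59]='0' size=0 (terminator). Final body='1snc75i5gmgdstninl3cgo34aq3f8ga6h' (33 bytes)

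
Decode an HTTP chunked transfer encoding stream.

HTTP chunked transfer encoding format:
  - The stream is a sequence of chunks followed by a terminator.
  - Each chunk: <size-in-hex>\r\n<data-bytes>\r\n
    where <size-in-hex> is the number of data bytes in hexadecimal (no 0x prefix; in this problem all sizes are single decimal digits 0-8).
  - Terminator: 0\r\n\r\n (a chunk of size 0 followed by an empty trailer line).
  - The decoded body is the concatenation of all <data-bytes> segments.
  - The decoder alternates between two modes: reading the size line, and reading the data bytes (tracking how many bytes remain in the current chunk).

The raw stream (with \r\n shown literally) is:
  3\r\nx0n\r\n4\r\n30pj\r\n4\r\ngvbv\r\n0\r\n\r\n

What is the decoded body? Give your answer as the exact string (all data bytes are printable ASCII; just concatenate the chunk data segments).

Answer: x0n30pjgvbv

Derivation:
Chunk 1: stream[0..1]='3' size=0x3=3, data at stream[3..6]='x0n' -> body[0..3], body so far='x0n'
Chunk 2: stream[8..9]='4' size=0x4=4, data at stream[11..15]='30pj' -> body[3..7], body so far='x0n30pj'
Chunk 3: stream[17..18]='4' size=0x4=4, data at stream[20..24]='gvbv' -> body[7..11], body so far='x0n30pjgvbv'
Chunk 4: stream[26..27]='0' size=0 (terminator). Final body='x0n30pjgvbv' (11 bytes)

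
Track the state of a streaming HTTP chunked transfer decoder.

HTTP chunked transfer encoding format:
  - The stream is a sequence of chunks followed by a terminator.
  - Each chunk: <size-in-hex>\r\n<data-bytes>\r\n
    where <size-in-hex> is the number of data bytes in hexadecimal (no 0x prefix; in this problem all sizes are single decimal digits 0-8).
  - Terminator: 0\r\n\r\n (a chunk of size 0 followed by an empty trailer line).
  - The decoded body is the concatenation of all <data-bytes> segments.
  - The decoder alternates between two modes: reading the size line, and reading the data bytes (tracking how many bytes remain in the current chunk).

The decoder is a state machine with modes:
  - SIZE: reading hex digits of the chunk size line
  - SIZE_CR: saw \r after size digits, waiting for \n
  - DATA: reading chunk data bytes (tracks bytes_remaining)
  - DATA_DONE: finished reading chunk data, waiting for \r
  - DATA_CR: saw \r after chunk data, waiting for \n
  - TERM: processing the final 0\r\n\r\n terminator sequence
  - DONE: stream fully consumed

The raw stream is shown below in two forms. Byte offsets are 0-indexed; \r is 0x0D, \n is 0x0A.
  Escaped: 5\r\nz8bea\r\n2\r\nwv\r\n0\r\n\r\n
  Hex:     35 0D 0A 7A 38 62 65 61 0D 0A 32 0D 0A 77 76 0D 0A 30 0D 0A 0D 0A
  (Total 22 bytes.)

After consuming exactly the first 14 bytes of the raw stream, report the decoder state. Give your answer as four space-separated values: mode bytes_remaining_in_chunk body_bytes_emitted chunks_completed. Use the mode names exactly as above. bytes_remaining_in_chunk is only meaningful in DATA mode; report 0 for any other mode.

Byte 0 = '5': mode=SIZE remaining=0 emitted=0 chunks_done=0
Byte 1 = 0x0D: mode=SIZE_CR remaining=0 emitted=0 chunks_done=0
Byte 2 = 0x0A: mode=DATA remaining=5 emitted=0 chunks_done=0
Byte 3 = 'z': mode=DATA remaining=4 emitted=1 chunks_done=0
Byte 4 = '8': mode=DATA remaining=3 emitted=2 chunks_done=0
Byte 5 = 'b': mode=DATA remaining=2 emitted=3 chunks_done=0
Byte 6 = 'e': mode=DATA remaining=1 emitted=4 chunks_done=0
Byte 7 = 'a': mode=DATA_DONE remaining=0 emitted=5 chunks_done=0
Byte 8 = 0x0D: mode=DATA_CR remaining=0 emitted=5 chunks_done=0
Byte 9 = 0x0A: mode=SIZE remaining=0 emitted=5 chunks_done=1
Byte 10 = '2': mode=SIZE remaining=0 emitted=5 chunks_done=1
Byte 11 = 0x0D: mode=SIZE_CR remaining=0 emitted=5 chunks_done=1
Byte 12 = 0x0A: mode=DATA remaining=2 emitted=5 chunks_done=1
Byte 13 = 'w': mode=DATA remaining=1 emitted=6 chunks_done=1

Answer: DATA 1 6 1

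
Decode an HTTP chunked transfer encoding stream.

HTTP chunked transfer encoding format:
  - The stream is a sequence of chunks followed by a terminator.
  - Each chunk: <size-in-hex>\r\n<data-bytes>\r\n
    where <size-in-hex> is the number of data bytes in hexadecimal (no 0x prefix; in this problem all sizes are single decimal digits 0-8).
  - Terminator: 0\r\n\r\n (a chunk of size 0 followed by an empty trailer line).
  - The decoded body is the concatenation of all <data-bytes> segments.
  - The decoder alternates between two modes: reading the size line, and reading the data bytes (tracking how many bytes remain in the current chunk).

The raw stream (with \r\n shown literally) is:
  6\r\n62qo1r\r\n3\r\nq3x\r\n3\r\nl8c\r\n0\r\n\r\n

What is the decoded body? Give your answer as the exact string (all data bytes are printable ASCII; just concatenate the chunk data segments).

Chunk 1: stream[0..1]='6' size=0x6=6, data at stream[3..9]='62qo1r' -> body[0..6], body so far='62qo1r'
Chunk 2: stream[11..12]='3' size=0x3=3, data at stream[14..17]='q3x' -> body[6..9], body so far='62qo1rq3x'
Chunk 3: stream[19..20]='3' size=0x3=3, data at stream[22..25]='l8c' -> body[9..12], body so far='62qo1rq3xl8c'
Chunk 4: stream[27..28]='0' size=0 (terminator). Final body='62qo1rq3xl8c' (12 bytes)

Answer: 62qo1rq3xl8c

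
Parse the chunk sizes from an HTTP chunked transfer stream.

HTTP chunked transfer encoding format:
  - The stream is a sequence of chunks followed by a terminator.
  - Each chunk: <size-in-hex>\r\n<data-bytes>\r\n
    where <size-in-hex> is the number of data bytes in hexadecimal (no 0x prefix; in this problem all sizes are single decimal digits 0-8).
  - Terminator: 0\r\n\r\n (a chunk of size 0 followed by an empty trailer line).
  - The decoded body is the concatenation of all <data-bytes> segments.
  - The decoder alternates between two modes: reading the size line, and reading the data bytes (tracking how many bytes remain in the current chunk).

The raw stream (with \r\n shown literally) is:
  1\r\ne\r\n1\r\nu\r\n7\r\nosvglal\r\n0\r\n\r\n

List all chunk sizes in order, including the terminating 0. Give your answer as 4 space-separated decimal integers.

Chunk 1: stream[0..1]='1' size=0x1=1, data at stream[3..4]='e' -> body[0..1], body so far='e'
Chunk 2: stream[6..7]='1' size=0x1=1, data at stream[9..10]='u' -> body[1..2], body so far='eu'
Chunk 3: stream[12..13]='7' size=0x7=7, data at stream[15..22]='osvglal' -> body[2..9], body so far='euosvglal'
Chunk 4: stream[24..25]='0' size=0 (terminator). Final body='euosvglal' (9 bytes)

Answer: 1 1 7 0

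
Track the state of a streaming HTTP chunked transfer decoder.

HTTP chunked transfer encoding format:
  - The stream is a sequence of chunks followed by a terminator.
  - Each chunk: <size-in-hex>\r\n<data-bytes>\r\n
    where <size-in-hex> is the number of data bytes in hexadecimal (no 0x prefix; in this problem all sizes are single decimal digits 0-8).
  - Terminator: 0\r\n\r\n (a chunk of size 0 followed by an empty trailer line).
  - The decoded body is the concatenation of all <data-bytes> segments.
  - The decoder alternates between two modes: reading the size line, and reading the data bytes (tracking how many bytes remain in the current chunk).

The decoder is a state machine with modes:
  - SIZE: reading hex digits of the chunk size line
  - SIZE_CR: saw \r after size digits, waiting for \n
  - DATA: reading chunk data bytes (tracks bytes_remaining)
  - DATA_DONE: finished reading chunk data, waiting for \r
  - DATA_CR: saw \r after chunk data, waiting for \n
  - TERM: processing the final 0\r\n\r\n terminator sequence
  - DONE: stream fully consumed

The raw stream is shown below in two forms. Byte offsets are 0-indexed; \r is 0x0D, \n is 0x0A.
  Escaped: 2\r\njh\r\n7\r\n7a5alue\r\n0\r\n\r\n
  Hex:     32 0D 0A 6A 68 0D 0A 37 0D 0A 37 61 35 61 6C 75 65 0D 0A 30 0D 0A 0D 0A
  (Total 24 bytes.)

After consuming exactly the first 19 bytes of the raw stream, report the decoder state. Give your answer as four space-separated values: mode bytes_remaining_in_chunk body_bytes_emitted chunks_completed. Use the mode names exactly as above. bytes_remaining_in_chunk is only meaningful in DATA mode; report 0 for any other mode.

Byte 0 = '2': mode=SIZE remaining=0 emitted=0 chunks_done=0
Byte 1 = 0x0D: mode=SIZE_CR remaining=0 emitted=0 chunks_done=0
Byte 2 = 0x0A: mode=DATA remaining=2 emitted=0 chunks_done=0
Byte 3 = 'j': mode=DATA remaining=1 emitted=1 chunks_done=0
Byte 4 = 'h': mode=DATA_DONE remaining=0 emitted=2 chunks_done=0
Byte 5 = 0x0D: mode=DATA_CR remaining=0 emitted=2 chunks_done=0
Byte 6 = 0x0A: mode=SIZE remaining=0 emitted=2 chunks_done=1
Byte 7 = '7': mode=SIZE remaining=0 emitted=2 chunks_done=1
Byte 8 = 0x0D: mode=SIZE_CR remaining=0 emitted=2 chunks_done=1
Byte 9 = 0x0A: mode=DATA remaining=7 emitted=2 chunks_done=1
Byte 10 = '7': mode=DATA remaining=6 emitted=3 chunks_done=1
Byte 11 = 'a': mode=DATA remaining=5 emitted=4 chunks_done=1
Byte 12 = '5': mode=DATA remaining=4 emitted=5 chunks_done=1
Byte 13 = 'a': mode=DATA remaining=3 emitted=6 chunks_done=1
Byte 14 = 'l': mode=DATA remaining=2 emitted=7 chunks_done=1
Byte 15 = 'u': mode=DATA remaining=1 emitted=8 chunks_done=1
Byte 16 = 'e': mode=DATA_DONE remaining=0 emitted=9 chunks_done=1
Byte 17 = 0x0D: mode=DATA_CR remaining=0 emitted=9 chunks_done=1
Byte 18 = 0x0A: mode=SIZE remaining=0 emitted=9 chunks_done=2

Answer: SIZE 0 9 2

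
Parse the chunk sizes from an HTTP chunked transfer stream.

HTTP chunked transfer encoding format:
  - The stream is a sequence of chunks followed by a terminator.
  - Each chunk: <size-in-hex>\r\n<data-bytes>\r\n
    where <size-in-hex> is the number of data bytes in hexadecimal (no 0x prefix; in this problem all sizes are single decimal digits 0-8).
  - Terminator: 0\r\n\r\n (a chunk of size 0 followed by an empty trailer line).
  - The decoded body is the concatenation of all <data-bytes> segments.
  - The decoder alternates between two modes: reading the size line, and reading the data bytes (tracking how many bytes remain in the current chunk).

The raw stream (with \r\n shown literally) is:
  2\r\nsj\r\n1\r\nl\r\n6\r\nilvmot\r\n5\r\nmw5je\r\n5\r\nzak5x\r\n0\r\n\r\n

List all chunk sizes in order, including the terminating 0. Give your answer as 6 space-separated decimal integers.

Chunk 1: stream[0..1]='2' size=0x2=2, data at stream[3..5]='sj' -> body[0..2], body so far='sj'
Chunk 2: stream[7..8]='1' size=0x1=1, data at stream[10..11]='l' -> body[2..3], body so far='sjl'
Chunk 3: stream[13..14]='6' size=0x6=6, data at stream[16..22]='ilvmot' -> body[3..9], body so far='sjlilvmot'
Chunk 4: stream[24..25]='5' size=0x5=5, data at stream[27..32]='mw5je' -> body[9..14], body so far='sjlilvmotmw5je'
Chunk 5: stream[34..35]='5' size=0x5=5, data at stream[37..42]='zak5x' -> body[14..19], body so far='sjlilvmotmw5jezak5x'
Chunk 6: stream[44..45]='0' size=0 (terminator). Final body='sjlilvmotmw5jezak5x' (19 bytes)

Answer: 2 1 6 5 5 0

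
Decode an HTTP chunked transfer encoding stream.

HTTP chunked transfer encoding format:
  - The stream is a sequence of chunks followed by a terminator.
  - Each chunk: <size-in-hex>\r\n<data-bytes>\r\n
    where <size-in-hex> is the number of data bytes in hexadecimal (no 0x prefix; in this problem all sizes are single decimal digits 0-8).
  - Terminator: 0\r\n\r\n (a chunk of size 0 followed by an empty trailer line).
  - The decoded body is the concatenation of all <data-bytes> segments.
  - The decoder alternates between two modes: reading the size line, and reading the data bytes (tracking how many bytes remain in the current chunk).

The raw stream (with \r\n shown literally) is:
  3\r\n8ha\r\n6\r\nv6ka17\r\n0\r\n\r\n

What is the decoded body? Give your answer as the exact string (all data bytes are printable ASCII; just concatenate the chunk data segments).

Chunk 1: stream[0..1]='3' size=0x3=3, data at stream[3..6]='8ha' -> body[0..3], body so far='8ha'
Chunk 2: stream[8..9]='6' size=0x6=6, data at stream[11..17]='v6ka17' -> body[3..9], body so far='8hav6ka17'
Chunk 3: stream[19..20]='0' size=0 (terminator). Final body='8hav6ka17' (9 bytes)

Answer: 8hav6ka17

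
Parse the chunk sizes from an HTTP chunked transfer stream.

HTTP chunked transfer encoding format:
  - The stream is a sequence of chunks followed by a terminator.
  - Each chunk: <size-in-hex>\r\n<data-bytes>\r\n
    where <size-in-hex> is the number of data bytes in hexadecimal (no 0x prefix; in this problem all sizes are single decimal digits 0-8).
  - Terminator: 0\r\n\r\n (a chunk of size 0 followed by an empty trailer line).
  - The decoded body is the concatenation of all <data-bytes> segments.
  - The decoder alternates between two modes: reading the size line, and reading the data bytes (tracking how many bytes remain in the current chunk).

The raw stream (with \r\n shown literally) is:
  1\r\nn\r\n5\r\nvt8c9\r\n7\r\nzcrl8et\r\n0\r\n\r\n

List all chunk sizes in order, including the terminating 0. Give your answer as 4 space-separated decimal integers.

Answer: 1 5 7 0

Derivation:
Chunk 1: stream[0..1]='1' size=0x1=1, data at stream[3..4]='n' -> body[0..1], body so far='n'
Chunk 2: stream[6..7]='5' size=0x5=5, data at stream[9..14]='vt8c9' -> body[1..6], body so far='nvt8c9'
Chunk 3: stream[16..17]='7' size=0x7=7, data at stream[19..26]='zcrl8et' -> body[6..13], body so far='nvt8c9zcrl8et'
Chunk 4: stream[28..29]='0' size=0 (terminator). Final body='nvt8c9zcrl8et' (13 bytes)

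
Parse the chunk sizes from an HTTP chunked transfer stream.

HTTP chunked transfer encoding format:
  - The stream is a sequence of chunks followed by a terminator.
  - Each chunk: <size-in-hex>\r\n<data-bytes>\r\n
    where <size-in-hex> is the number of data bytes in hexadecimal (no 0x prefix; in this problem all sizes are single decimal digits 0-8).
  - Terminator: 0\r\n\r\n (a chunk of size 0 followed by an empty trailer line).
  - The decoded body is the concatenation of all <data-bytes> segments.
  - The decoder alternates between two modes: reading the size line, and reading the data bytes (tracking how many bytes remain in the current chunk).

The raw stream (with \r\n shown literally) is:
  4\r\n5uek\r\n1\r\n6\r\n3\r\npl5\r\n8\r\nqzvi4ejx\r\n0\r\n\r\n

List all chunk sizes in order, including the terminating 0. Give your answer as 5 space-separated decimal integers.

Answer: 4 1 3 8 0

Derivation:
Chunk 1: stream[0..1]='4' size=0x4=4, data at stream[3..7]='5uek' -> body[0..4], body so far='5uek'
Chunk 2: stream[9..10]='1' size=0x1=1, data at stream[12..13]='6' -> body[4..5], body so far='5uek6'
Chunk 3: stream[15..16]='3' size=0x3=3, data at stream[18..21]='pl5' -> body[5..8], body so far='5uek6pl5'
Chunk 4: stream[23..24]='8' size=0x8=8, data at stream[26..34]='qzvi4ejx' -> body[8..16], body so far='5uek6pl5qzvi4ejx'
Chunk 5: stream[36..37]='0' size=0 (terminator). Final body='5uek6pl5qzvi4ejx' (16 bytes)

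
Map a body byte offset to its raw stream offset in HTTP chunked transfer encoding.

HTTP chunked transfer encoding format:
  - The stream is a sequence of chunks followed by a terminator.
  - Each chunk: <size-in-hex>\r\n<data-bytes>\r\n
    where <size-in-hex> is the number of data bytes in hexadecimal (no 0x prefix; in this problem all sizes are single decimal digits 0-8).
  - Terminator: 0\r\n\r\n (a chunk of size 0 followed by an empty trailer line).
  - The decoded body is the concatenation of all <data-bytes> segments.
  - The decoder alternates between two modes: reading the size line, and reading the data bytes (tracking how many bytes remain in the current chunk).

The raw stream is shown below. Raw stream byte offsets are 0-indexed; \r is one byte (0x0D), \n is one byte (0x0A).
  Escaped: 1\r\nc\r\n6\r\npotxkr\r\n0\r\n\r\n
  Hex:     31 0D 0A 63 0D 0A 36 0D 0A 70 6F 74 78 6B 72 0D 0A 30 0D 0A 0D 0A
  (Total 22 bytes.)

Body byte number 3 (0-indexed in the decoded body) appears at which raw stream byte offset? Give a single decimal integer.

Chunk 1: stream[0..1]='1' size=0x1=1, data at stream[3..4]='c' -> body[0..1], body so far='c'
Chunk 2: stream[6..7]='6' size=0x6=6, data at stream[9..15]='potxkr' -> body[1..7], body so far='cpotxkr'
Chunk 3: stream[17..18]='0' size=0 (terminator). Final body='cpotxkr' (7 bytes)
Body byte 3 at stream offset 11

Answer: 11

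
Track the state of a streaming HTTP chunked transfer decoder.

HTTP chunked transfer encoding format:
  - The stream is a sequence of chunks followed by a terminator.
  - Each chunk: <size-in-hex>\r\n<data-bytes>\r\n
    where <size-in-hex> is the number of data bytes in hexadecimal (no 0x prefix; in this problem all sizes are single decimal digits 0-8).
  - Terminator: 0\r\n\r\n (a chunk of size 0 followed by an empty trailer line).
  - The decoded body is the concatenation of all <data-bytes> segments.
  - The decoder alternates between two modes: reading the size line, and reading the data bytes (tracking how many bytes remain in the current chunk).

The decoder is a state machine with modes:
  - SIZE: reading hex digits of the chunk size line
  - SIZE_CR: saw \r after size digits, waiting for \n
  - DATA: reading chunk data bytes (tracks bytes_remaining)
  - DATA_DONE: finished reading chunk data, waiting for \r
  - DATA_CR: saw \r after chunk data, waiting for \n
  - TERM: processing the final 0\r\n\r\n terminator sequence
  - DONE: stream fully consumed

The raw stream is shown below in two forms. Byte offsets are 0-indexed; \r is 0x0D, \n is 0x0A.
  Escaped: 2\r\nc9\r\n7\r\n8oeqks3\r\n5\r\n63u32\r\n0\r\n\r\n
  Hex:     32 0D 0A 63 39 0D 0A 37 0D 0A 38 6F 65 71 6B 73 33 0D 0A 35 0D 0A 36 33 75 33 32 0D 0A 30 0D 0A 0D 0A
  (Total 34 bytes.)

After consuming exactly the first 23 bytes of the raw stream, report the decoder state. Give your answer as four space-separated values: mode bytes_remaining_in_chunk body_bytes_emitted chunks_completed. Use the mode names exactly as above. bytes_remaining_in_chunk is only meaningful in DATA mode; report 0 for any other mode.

Answer: DATA 4 10 2

Derivation:
Byte 0 = '2': mode=SIZE remaining=0 emitted=0 chunks_done=0
Byte 1 = 0x0D: mode=SIZE_CR remaining=0 emitted=0 chunks_done=0
Byte 2 = 0x0A: mode=DATA remaining=2 emitted=0 chunks_done=0
Byte 3 = 'c': mode=DATA remaining=1 emitted=1 chunks_done=0
Byte 4 = '9': mode=DATA_DONE remaining=0 emitted=2 chunks_done=0
Byte 5 = 0x0D: mode=DATA_CR remaining=0 emitted=2 chunks_done=0
Byte 6 = 0x0A: mode=SIZE remaining=0 emitted=2 chunks_done=1
Byte 7 = '7': mode=SIZE remaining=0 emitted=2 chunks_done=1
Byte 8 = 0x0D: mode=SIZE_CR remaining=0 emitted=2 chunks_done=1
Byte 9 = 0x0A: mode=DATA remaining=7 emitted=2 chunks_done=1
Byte 10 = '8': mode=DATA remaining=6 emitted=3 chunks_done=1
Byte 11 = 'o': mode=DATA remaining=5 emitted=4 chunks_done=1
Byte 12 = 'e': mode=DATA remaining=4 emitted=5 chunks_done=1
Byte 13 = 'q': mode=DATA remaining=3 emitted=6 chunks_done=1
Byte 14 = 'k': mode=DATA remaining=2 emitted=7 chunks_done=1
Byte 15 = 's': mode=DATA remaining=1 emitted=8 chunks_done=1
Byte 16 = '3': mode=DATA_DONE remaining=0 emitted=9 chunks_done=1
Byte 17 = 0x0D: mode=DATA_CR remaining=0 emitted=9 chunks_done=1
Byte 18 = 0x0A: mode=SIZE remaining=0 emitted=9 chunks_done=2
Byte 19 = '5': mode=SIZE remaining=0 emitted=9 chunks_done=2
Byte 20 = 0x0D: mode=SIZE_CR remaining=0 emitted=9 chunks_done=2
Byte 21 = 0x0A: mode=DATA remaining=5 emitted=9 chunks_done=2
Byte 22 = '6': mode=DATA remaining=4 emitted=10 chunks_done=2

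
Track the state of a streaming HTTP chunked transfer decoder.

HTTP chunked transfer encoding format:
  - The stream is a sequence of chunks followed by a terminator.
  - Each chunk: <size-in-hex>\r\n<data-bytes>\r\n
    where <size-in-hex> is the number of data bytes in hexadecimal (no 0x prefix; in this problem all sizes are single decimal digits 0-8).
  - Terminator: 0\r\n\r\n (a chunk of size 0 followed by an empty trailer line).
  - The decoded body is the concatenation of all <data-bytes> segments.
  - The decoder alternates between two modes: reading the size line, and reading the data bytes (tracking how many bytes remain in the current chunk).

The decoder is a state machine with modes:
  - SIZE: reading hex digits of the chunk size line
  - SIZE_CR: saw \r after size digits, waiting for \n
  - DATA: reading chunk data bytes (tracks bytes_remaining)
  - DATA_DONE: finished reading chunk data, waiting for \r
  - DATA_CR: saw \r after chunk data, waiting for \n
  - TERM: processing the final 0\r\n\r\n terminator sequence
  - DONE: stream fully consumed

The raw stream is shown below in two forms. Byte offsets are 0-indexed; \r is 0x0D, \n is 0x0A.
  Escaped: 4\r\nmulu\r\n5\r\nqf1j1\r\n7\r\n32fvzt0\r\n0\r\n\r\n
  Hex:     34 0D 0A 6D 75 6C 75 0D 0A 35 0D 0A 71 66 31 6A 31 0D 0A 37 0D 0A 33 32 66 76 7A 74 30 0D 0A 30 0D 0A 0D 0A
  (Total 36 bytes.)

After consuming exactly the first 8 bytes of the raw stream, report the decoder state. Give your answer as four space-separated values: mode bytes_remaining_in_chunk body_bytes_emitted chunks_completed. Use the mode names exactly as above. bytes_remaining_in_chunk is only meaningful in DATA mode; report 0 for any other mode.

Answer: DATA_CR 0 4 0

Derivation:
Byte 0 = '4': mode=SIZE remaining=0 emitted=0 chunks_done=0
Byte 1 = 0x0D: mode=SIZE_CR remaining=0 emitted=0 chunks_done=0
Byte 2 = 0x0A: mode=DATA remaining=4 emitted=0 chunks_done=0
Byte 3 = 'm': mode=DATA remaining=3 emitted=1 chunks_done=0
Byte 4 = 'u': mode=DATA remaining=2 emitted=2 chunks_done=0
Byte 5 = 'l': mode=DATA remaining=1 emitted=3 chunks_done=0
Byte 6 = 'u': mode=DATA_DONE remaining=0 emitted=4 chunks_done=0
Byte 7 = 0x0D: mode=DATA_CR remaining=0 emitted=4 chunks_done=0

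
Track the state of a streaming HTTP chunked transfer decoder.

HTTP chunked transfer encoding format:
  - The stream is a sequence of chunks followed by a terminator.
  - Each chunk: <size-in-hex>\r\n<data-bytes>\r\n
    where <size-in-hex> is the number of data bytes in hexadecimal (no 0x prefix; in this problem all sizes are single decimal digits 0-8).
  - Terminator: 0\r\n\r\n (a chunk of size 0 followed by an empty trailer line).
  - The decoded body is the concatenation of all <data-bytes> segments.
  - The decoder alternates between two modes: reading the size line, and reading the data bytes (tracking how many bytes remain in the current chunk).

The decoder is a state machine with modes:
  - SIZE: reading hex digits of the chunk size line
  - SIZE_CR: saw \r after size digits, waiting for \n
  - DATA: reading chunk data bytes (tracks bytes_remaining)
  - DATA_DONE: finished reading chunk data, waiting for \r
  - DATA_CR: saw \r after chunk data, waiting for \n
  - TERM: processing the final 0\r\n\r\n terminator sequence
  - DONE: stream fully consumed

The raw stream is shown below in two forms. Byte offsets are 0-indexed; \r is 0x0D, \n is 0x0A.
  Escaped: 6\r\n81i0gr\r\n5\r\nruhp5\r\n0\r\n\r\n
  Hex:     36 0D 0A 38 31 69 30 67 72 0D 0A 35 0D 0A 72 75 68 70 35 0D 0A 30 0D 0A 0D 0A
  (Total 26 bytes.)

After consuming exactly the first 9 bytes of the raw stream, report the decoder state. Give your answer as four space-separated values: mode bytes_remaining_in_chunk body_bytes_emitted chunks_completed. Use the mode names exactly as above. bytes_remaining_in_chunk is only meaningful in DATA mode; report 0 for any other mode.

Byte 0 = '6': mode=SIZE remaining=0 emitted=0 chunks_done=0
Byte 1 = 0x0D: mode=SIZE_CR remaining=0 emitted=0 chunks_done=0
Byte 2 = 0x0A: mode=DATA remaining=6 emitted=0 chunks_done=0
Byte 3 = '8': mode=DATA remaining=5 emitted=1 chunks_done=0
Byte 4 = '1': mode=DATA remaining=4 emitted=2 chunks_done=0
Byte 5 = 'i': mode=DATA remaining=3 emitted=3 chunks_done=0
Byte 6 = '0': mode=DATA remaining=2 emitted=4 chunks_done=0
Byte 7 = 'g': mode=DATA remaining=1 emitted=5 chunks_done=0
Byte 8 = 'r': mode=DATA_DONE remaining=0 emitted=6 chunks_done=0

Answer: DATA_DONE 0 6 0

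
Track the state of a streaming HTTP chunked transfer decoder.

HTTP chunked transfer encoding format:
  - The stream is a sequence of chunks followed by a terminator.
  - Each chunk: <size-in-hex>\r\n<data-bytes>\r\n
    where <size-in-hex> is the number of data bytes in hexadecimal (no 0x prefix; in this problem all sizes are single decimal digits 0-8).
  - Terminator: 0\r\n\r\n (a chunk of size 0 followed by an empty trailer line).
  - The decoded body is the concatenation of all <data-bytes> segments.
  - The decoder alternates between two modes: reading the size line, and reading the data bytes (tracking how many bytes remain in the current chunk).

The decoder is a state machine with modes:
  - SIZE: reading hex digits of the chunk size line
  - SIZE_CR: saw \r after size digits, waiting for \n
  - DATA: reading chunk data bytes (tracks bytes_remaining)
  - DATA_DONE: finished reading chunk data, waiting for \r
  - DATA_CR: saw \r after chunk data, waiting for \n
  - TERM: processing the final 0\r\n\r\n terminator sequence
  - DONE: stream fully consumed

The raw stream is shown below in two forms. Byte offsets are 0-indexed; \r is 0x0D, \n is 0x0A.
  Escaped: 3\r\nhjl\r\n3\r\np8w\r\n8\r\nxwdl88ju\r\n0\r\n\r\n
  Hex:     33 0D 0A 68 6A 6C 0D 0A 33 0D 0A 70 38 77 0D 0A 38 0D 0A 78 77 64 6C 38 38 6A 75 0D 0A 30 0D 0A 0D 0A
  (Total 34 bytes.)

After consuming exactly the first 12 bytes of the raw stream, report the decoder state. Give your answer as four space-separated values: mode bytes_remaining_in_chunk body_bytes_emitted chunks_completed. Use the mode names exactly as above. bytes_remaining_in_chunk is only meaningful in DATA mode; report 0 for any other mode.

Byte 0 = '3': mode=SIZE remaining=0 emitted=0 chunks_done=0
Byte 1 = 0x0D: mode=SIZE_CR remaining=0 emitted=0 chunks_done=0
Byte 2 = 0x0A: mode=DATA remaining=3 emitted=0 chunks_done=0
Byte 3 = 'h': mode=DATA remaining=2 emitted=1 chunks_done=0
Byte 4 = 'j': mode=DATA remaining=1 emitted=2 chunks_done=0
Byte 5 = 'l': mode=DATA_DONE remaining=0 emitted=3 chunks_done=0
Byte 6 = 0x0D: mode=DATA_CR remaining=0 emitted=3 chunks_done=0
Byte 7 = 0x0A: mode=SIZE remaining=0 emitted=3 chunks_done=1
Byte 8 = '3': mode=SIZE remaining=0 emitted=3 chunks_done=1
Byte 9 = 0x0D: mode=SIZE_CR remaining=0 emitted=3 chunks_done=1
Byte 10 = 0x0A: mode=DATA remaining=3 emitted=3 chunks_done=1
Byte 11 = 'p': mode=DATA remaining=2 emitted=4 chunks_done=1

Answer: DATA 2 4 1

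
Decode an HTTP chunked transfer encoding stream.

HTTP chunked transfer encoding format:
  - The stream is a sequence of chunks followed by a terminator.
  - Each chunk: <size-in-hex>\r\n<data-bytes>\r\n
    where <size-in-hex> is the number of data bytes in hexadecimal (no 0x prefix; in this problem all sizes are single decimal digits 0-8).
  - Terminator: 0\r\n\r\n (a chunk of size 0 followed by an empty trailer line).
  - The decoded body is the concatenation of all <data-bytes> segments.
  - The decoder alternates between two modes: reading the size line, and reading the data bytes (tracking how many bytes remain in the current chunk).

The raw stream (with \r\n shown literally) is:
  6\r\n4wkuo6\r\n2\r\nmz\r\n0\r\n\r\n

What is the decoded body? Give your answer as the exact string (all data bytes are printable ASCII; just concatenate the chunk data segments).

Answer: 4wkuo6mz

Derivation:
Chunk 1: stream[0..1]='6' size=0x6=6, data at stream[3..9]='4wkuo6' -> body[0..6], body so far='4wkuo6'
Chunk 2: stream[11..12]='2' size=0x2=2, data at stream[14..16]='mz' -> body[6..8], body so far='4wkuo6mz'
Chunk 3: stream[18..19]='0' size=0 (terminator). Final body='4wkuo6mz' (8 bytes)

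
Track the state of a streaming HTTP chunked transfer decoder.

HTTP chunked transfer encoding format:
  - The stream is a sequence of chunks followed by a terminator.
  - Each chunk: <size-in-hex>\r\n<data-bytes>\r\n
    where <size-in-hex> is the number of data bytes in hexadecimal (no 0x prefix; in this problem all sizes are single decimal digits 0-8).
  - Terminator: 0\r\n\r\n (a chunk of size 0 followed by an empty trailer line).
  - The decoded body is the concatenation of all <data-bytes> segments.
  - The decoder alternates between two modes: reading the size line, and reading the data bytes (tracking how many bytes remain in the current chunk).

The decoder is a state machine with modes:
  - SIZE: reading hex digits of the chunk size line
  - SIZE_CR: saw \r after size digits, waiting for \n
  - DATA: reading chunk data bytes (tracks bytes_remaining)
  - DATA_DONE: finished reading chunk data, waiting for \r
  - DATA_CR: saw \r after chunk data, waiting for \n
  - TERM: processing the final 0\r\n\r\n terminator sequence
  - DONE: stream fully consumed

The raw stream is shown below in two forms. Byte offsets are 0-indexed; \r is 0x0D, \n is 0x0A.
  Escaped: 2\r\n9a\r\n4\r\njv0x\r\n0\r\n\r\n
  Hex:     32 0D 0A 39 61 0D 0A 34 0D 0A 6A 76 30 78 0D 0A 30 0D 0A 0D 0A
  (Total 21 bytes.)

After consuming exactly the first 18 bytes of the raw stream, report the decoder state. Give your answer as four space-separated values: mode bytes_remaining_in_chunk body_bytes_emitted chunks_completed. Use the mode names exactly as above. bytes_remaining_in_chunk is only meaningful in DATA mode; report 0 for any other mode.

Byte 0 = '2': mode=SIZE remaining=0 emitted=0 chunks_done=0
Byte 1 = 0x0D: mode=SIZE_CR remaining=0 emitted=0 chunks_done=0
Byte 2 = 0x0A: mode=DATA remaining=2 emitted=0 chunks_done=0
Byte 3 = '9': mode=DATA remaining=1 emitted=1 chunks_done=0
Byte 4 = 'a': mode=DATA_DONE remaining=0 emitted=2 chunks_done=0
Byte 5 = 0x0D: mode=DATA_CR remaining=0 emitted=2 chunks_done=0
Byte 6 = 0x0A: mode=SIZE remaining=0 emitted=2 chunks_done=1
Byte 7 = '4': mode=SIZE remaining=0 emitted=2 chunks_done=1
Byte 8 = 0x0D: mode=SIZE_CR remaining=0 emitted=2 chunks_done=1
Byte 9 = 0x0A: mode=DATA remaining=4 emitted=2 chunks_done=1
Byte 10 = 'j': mode=DATA remaining=3 emitted=3 chunks_done=1
Byte 11 = 'v': mode=DATA remaining=2 emitted=4 chunks_done=1
Byte 12 = '0': mode=DATA remaining=1 emitted=5 chunks_done=1
Byte 13 = 'x': mode=DATA_DONE remaining=0 emitted=6 chunks_done=1
Byte 14 = 0x0D: mode=DATA_CR remaining=0 emitted=6 chunks_done=1
Byte 15 = 0x0A: mode=SIZE remaining=0 emitted=6 chunks_done=2
Byte 16 = '0': mode=SIZE remaining=0 emitted=6 chunks_done=2
Byte 17 = 0x0D: mode=SIZE_CR remaining=0 emitted=6 chunks_done=2

Answer: SIZE_CR 0 6 2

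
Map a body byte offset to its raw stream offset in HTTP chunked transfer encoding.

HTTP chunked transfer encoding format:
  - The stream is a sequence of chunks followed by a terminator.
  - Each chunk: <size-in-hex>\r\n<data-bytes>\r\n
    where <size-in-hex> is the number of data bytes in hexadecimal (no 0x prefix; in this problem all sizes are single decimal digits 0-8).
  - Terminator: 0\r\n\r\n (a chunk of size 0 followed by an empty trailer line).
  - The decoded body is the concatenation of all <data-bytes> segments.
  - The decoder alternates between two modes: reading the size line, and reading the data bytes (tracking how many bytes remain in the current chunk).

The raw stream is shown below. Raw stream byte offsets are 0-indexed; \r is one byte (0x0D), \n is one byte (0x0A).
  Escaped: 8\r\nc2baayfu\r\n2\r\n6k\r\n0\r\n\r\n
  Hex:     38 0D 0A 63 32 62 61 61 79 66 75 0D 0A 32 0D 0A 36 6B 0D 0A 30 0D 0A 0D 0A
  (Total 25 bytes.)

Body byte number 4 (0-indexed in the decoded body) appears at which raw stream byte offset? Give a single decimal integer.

Answer: 7

Derivation:
Chunk 1: stream[0..1]='8' size=0x8=8, data at stream[3..11]='c2baayfu' -> body[0..8], body so far='c2baayfu'
Chunk 2: stream[13..14]='2' size=0x2=2, data at stream[16..18]='6k' -> body[8..10], body so far='c2baayfu6k'
Chunk 3: stream[20..21]='0' size=0 (terminator). Final body='c2baayfu6k' (10 bytes)
Body byte 4 at stream offset 7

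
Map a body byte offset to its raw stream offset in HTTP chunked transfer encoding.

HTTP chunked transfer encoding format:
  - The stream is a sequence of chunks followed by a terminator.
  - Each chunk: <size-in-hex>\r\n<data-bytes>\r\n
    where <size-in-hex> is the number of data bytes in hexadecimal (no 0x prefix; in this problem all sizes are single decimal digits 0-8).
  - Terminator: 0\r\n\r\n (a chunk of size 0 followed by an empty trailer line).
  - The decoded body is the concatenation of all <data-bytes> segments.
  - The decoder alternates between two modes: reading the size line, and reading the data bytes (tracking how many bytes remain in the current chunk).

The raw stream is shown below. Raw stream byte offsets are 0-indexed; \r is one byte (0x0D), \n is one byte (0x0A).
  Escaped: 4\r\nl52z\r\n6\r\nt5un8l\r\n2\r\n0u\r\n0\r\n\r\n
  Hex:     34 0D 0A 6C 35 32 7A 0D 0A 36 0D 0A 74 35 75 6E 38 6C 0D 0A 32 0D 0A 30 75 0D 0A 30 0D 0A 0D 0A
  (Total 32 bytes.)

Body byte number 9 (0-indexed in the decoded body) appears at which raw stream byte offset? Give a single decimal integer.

Answer: 17

Derivation:
Chunk 1: stream[0..1]='4' size=0x4=4, data at stream[3..7]='l52z' -> body[0..4], body so far='l52z'
Chunk 2: stream[9..10]='6' size=0x6=6, data at stream[12..18]='t5un8l' -> body[4..10], body so far='l52zt5un8l'
Chunk 3: stream[20..21]='2' size=0x2=2, data at stream[23..25]='0u' -> body[10..12], body so far='l52zt5un8l0u'
Chunk 4: stream[27..28]='0' size=0 (terminator). Final body='l52zt5un8l0u' (12 bytes)
Body byte 9 at stream offset 17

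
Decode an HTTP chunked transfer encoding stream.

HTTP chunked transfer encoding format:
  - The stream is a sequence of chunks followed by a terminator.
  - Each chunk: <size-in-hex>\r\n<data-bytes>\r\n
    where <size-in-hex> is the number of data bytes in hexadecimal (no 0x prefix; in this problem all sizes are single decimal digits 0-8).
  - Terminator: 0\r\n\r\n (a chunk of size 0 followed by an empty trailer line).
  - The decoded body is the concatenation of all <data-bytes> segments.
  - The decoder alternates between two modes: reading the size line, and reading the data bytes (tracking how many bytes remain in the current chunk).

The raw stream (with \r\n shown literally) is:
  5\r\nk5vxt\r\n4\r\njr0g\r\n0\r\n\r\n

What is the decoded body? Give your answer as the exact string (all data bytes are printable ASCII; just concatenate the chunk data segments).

Answer: k5vxtjr0g

Derivation:
Chunk 1: stream[0..1]='5' size=0x5=5, data at stream[3..8]='k5vxt' -> body[0..5], body so far='k5vxt'
Chunk 2: stream[10..11]='4' size=0x4=4, data at stream[13..17]='jr0g' -> body[5..9], body so far='k5vxtjr0g'
Chunk 3: stream[19..20]='0' size=0 (terminator). Final body='k5vxtjr0g' (9 bytes)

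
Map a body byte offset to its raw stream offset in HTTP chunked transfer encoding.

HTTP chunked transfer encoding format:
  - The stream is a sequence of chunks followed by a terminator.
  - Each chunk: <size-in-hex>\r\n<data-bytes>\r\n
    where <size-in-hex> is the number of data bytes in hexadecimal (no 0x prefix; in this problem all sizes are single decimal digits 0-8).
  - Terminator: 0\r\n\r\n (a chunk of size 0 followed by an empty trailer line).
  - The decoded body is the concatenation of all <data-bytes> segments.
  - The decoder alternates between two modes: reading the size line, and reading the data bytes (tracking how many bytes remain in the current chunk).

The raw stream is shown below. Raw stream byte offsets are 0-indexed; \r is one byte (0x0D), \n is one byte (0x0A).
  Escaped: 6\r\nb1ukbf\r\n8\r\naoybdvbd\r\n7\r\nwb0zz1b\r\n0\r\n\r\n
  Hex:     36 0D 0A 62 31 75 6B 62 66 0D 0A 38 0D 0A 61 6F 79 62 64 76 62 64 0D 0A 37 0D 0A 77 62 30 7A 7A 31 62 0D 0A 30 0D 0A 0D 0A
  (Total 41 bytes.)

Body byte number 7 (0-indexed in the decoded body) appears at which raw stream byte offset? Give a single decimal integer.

Answer: 15

Derivation:
Chunk 1: stream[0..1]='6' size=0x6=6, data at stream[3..9]='b1ukbf' -> body[0..6], body so far='b1ukbf'
Chunk 2: stream[11..12]='8' size=0x8=8, data at stream[14..22]='aoybdvbd' -> body[6..14], body so far='b1ukbfaoybdvbd'
Chunk 3: stream[24..25]='7' size=0x7=7, data at stream[27..34]='wb0zz1b' -> body[14..21], body so far='b1ukbfaoybdvbdwb0zz1b'
Chunk 4: stream[36..37]='0' size=0 (terminator). Final body='b1ukbfaoybdvbdwb0zz1b' (21 bytes)
Body byte 7 at stream offset 15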